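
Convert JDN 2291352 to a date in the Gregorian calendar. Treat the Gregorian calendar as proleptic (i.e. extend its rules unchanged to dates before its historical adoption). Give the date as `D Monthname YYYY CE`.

29 May 1561 CE

Counting from JDN 2299161 = 15 Oct 1582 gives an offset of -7809 days.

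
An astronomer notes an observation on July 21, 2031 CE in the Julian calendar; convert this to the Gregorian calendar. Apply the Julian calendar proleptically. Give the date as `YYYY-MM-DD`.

2031-08-03

The Julian–Gregorian offset here is 13 days (Julian trailing).
21 July 2031 Julian + 13 days → 3 August 2031 Gregorian.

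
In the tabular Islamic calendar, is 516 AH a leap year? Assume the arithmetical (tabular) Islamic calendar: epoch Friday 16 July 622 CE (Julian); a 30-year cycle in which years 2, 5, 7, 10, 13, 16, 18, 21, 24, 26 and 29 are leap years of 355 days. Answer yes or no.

Year 516 AH is year 6 of its 30-year cycle; leap positions are 2, 5, 7, 10, 13, 16, 18, 21, 24, 26, 29, so it is a common year (354 days).

no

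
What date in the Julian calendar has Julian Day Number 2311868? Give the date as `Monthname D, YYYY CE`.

July 20, 1617 CE

The Gregorian equivalent of JDN 2311868 is 30 July 1617.
In the Julian calendar that day is July 20, 1617 CE.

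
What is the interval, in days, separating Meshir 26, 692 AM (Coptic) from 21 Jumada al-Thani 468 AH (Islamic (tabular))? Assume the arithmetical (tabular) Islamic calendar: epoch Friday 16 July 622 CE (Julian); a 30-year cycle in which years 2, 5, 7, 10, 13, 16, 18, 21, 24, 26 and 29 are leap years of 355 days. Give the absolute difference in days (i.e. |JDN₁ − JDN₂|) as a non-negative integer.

JDN of the first date = 2077593.
JDN of the second date = 2114097.
|2114097 − 2077593| = 36504.

36504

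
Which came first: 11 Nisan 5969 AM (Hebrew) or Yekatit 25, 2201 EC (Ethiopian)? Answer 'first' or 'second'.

second

Converting both to JDN: 2527986 vs 2527945; the smaller is the second.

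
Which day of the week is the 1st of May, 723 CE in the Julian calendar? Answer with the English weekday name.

Equivalently 5 May 723 Gregorian, JDN 1985254.
Since JDN mod 7 = 5 (0 = Monday), the day is Saturday.

Saturday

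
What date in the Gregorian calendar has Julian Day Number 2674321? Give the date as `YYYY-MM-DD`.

2609-12-10

JDN 2451545 is 1 Jan 2000; 2674321 is +222776 days from there.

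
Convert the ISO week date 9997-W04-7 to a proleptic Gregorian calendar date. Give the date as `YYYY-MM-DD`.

9997-01-26

ISO week 1 of 9997 is the week containing the first Thursday of 9997.
Week 4, day 7 (Sunday) lands on 9997-01-26.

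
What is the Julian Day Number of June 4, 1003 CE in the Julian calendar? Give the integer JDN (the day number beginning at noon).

Equivalently 10 June 1003 (proleptic Gregorian).
JDN 2299161 is 15 October 1582 CE (Gregorian); the target day is −211603 days from there, so JDN = 2087558.

2087558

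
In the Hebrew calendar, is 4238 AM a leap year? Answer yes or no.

no

Hebrew year 4238 is year 1 of its 19-year Metonic cycle; leap years are at positions 3, 6, 8, 11, 14, 17, 19, so it is a common year (12 months).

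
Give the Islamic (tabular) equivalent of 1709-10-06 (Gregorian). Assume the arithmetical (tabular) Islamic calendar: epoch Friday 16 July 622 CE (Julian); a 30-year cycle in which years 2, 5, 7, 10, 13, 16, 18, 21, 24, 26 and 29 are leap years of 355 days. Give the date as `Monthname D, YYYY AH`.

Sha'ban 1, 1121 AH

Both dates share Julian Day Number 2345538; in the tabular Islamic calendar that is 1 Sha'ban 1121 AH.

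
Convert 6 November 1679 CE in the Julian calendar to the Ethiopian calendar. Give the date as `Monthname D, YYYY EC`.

Both dates share Julian Day Number 2334622; in the Ethiopian calendar that is 9 Hidar 1672 EC.

Hidar 9, 1672 EC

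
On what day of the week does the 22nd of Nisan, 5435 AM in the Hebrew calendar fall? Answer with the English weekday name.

This is JDN 2332949 (18 April 1675 Gregorian).
2332949 ≡ 3 (mod 7); counting from Monday = 0 gives Thursday.

Thursday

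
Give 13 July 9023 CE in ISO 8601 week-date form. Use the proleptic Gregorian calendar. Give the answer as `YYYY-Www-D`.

The weekday is Sunday (ISO weekday 7).
That Sunday belongs to ISO week 28 of ISO year 9023.

9023-W28-7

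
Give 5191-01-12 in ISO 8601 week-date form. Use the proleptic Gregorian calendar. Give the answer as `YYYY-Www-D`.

5191-W02-6

The weekday is Saturday (ISO weekday 6).
That Saturday belongs to ISO week 2 of ISO year 5191.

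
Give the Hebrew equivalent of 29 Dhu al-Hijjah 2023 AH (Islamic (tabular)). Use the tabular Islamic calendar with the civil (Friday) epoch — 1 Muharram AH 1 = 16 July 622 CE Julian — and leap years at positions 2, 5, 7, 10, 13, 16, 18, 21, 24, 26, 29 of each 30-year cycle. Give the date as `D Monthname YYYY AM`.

Both dates share Julian Day Number 2665322; in the Hebrew calendar that is 30 Nisan 6345 AM.

30 Nisan 6345 AM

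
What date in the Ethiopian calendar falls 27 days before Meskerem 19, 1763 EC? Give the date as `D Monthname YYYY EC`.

27 Nehase 1762 EC

JDN of Meskerem 19, 1763 EC = 2367809.
2367809 − 27 = 2367782.
JDN 2367782 in the Ethiopian calendar is 27 Nehase 1762 EC.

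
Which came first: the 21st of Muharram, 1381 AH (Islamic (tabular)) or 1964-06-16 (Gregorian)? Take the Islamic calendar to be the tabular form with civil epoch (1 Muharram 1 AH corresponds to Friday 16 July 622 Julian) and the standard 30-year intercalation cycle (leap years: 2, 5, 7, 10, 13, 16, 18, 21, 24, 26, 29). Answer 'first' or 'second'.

first

The two dates have Julian Day Numbers 2437486 and 2438563 respectively.
Since 2437486 < 2438563, the first date comes first.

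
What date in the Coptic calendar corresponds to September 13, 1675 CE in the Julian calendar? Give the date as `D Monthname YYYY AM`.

Both dates share Julian Day Number 2333107; in the Coptic calendar that is 15 Thout 1392 AM.

15 Thout 1392 AM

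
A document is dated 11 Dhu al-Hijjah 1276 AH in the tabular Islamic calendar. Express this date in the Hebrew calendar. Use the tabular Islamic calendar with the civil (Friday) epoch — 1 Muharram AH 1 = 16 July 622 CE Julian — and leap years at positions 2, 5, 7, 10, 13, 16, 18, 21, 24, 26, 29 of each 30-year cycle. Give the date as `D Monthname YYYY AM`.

10 Tammuz 5620 AM

Julian Day Number of the source date = 2400592.
Converting JDN 2400592 to the Hebrew calendar gives 10 Tammuz 5620 AM.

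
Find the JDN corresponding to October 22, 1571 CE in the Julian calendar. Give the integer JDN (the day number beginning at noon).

Equivalently 1 November 1571 (proleptic Gregorian).
JDN 2451545 is 1 January 2000 CE (Gregorian); the target day is −156385 days from there, so JDN = 2295160.

2295160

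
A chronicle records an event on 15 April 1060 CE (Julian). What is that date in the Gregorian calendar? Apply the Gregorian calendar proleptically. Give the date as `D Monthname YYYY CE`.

21 April 1060 CE

At this point the Julian calendar is 6 days behind the Gregorian.
15 April 1060 Julian + 6 days → 21 April 1060 Gregorian.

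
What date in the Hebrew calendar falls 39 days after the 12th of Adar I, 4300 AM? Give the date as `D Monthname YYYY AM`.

The starting date is JDN 1918328; 1918328 + 39 = 1918367.
JDN 1918367 corresponds to 21 Adar II 4300 AM.

21 Adar II 4300 AM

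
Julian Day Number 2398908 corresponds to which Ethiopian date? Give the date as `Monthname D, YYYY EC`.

Hidar 11, 1848 EC

JDN 2398908 is 20 November 1855 in the Gregorian calendar.
In the Ethiopian calendar that day is Hidar 11, 1848 EC.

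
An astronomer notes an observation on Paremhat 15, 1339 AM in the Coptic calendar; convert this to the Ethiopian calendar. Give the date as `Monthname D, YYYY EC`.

Megabit 15, 1615 EC

Julian Day Number of the source date = 2313928.
Converting JDN 2313928 to the Ethiopian calendar gives 15 Megabit 1615 EC.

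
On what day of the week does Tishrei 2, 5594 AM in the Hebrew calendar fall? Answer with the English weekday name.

Equivalently 15 September 1833 Gregorian, JDN 2390807.
JDN 2390807 mod 7 = 6, and JDN 0 was a Monday, so this is a Sunday.

Sunday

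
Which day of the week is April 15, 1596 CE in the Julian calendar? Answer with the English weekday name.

Thursday

In the Gregorian calendar this is 25 April 1596 (JDN 2304102).
2304102 ≡ 3 (mod 7); counting from Monday = 0 gives Thursday.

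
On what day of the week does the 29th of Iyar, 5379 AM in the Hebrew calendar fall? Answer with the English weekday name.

Equivalently 13 May 1619 Gregorian, JDN 2312520.
JDN 2312520 mod 7 = 0, and JDN 0 was a Monday, so this is a Monday.

Monday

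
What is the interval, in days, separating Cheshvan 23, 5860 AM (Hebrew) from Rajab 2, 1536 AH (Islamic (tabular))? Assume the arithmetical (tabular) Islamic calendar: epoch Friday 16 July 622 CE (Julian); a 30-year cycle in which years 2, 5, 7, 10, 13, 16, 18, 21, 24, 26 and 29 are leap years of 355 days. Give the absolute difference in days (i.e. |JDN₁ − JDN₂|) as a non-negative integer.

First date → JDN 2488014; second date → JDN 2492571.
The interval is |2488014 − 2492571| = 4557 days.

4557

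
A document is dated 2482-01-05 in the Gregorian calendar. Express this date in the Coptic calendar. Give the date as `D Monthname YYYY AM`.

Julian Day Number of the source date = 2627597.
Converting JDN 2627597 to the Coptic calendar gives 24 Koiak 2198 AM.

24 Koiak 2198 AM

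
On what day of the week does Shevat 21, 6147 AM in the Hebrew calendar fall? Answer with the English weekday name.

Tuesday

Equivalently 10 February 2387 Gregorian, JDN 2592934.
JDN 2592934 mod 7 = 1, and JDN 0 was a Monday, so this is a Tuesday.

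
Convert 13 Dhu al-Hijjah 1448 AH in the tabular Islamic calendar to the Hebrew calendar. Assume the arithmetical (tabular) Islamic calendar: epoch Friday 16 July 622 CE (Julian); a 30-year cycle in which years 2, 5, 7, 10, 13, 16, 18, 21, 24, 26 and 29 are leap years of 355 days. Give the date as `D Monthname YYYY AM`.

Both dates share Julian Day Number 2461546; in the Hebrew calendar that is 13 Iyar 5787 AM.

13 Iyar 5787 AM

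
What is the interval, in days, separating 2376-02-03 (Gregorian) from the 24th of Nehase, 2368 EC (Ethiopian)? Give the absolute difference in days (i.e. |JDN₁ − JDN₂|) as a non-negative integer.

212

JDN of the first date = 2588909.
JDN of the second date = 2589121.
|2589121 − 2588909| = 212.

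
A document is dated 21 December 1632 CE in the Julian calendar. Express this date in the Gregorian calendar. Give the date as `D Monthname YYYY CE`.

The Julian–Gregorian offset here is 10 days (Julian trailing).
21 December 1632 Julian + 10 days → 31 December 1632 Gregorian.

31 December 1632 CE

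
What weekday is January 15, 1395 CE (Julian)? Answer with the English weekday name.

Friday

This is JDN 2230596 (23 January 1395 Gregorian).
2230596 ≡ 4 (mod 7); counting from Monday = 0 gives Friday.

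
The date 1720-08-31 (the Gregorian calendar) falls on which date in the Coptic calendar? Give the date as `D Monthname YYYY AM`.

27 Mesori 1436 AM

Both dates share Julian Day Number 2349520; in the Coptic calendar that is 27 Mesori 1436 AM.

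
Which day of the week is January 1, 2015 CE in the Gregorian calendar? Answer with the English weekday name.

Thursday

2457024 ≡ 3 (mod 7); counting from Monday = 0 gives Thursday.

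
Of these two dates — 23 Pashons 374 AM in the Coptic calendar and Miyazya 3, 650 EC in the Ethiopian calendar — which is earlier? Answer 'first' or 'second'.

Converting both to JDN: 1961530 vs 1961480; the smaller is the second.

second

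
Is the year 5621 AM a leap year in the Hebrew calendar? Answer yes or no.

no

Hebrew year 5621 is year 16 of its 19-year Metonic cycle; leap years are at positions 3, 6, 8, 11, 14, 17, 19, so it is a common year (12 months).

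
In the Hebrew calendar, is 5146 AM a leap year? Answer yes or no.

no

Hebrew year 5146 is year 16 of its 19-year Metonic cycle; leap years are at positions 3, 6, 8, 11, 14, 17, 19, so it is a common year (12 months).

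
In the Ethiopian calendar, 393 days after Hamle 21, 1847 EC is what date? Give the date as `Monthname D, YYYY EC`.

Nehase 18, 1848 EC

JDN of Hamle 21, 1847 EC = 2398792.
2398792 + 393 = 2399185.
JDN 2399185 in the Ethiopian calendar is Nehase 18, 1848 EC.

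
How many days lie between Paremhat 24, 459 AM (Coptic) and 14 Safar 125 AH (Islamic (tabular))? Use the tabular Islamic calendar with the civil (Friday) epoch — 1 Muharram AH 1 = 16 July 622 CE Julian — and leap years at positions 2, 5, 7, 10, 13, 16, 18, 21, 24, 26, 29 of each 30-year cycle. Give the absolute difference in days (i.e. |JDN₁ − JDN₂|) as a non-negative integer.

93

First date → JDN 1992517; second date → JDN 1992424.
The interval is |1992517 − 1992424| = 93 days.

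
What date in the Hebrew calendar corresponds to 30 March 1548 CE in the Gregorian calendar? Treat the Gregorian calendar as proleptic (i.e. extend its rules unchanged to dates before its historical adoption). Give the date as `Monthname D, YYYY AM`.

Both dates share Julian Day Number 2286544; in the Hebrew calendar that is 11 Nisan 5308 AM.

Nisan 11, 5308 AM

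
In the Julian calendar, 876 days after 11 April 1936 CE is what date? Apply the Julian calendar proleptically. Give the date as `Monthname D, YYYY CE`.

September 4, 1938 CE

The starting date is JDN 2428283; 2428283 + 876 = 2429159.
JDN 2429159 corresponds to September 4, 1938 CE.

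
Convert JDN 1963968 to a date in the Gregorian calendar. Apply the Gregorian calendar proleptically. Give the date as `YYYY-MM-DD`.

Counting from JDN 2299161 = 15 Oct 1582 gives an offset of -335193 days.

0665-01-22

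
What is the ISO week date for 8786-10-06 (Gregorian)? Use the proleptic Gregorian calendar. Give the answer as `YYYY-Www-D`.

8786-W41-1

The weekday is Monday (ISO weekday 1).
That Monday belongs to ISO week 41 of ISO year 8786.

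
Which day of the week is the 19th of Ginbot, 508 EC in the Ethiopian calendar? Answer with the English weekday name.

Saturday

In the proleptic Gregorian calendar this is 16 May 516 (JDN 1909661).
Since JDN mod 7 = 5 (0 = Monday), the day is Saturday.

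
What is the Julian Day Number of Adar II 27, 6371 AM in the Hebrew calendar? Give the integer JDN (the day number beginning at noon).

Equivalently 3 April 2611 (Gregorian).
JDN 2400001 is 17 November 1858 CE (Gregorian), MJD 0; the target day is +274799 days from there, so JDN = 2674800.

2674800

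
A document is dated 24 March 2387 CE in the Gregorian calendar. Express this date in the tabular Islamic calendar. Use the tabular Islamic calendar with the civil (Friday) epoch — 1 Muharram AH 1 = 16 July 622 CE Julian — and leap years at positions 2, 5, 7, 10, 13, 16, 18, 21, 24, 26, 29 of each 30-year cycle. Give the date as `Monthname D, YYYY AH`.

Both dates share Julian Day Number 2592976; in the tabular Islamic calendar that is 3 Dhu al-Qa'dah 1819 AH.

Dhu al-Qa'dah 3, 1819 AH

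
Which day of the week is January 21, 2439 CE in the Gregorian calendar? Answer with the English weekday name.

Since JDN mod 7 = 4 (0 = Monday), the day is Friday.

Friday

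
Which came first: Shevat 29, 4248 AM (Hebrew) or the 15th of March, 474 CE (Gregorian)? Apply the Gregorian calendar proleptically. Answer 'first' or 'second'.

Converting both to JDN: 1899327 vs 1894259; the smaller is the second.

second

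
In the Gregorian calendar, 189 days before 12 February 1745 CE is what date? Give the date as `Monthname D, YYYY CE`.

August 7, 1744 CE

JDN of 12 February 1745 CE = 2358451.
2358451 − 189 = 2358262.
JDN 2358262 in the Gregorian calendar is August 7, 1744 CE.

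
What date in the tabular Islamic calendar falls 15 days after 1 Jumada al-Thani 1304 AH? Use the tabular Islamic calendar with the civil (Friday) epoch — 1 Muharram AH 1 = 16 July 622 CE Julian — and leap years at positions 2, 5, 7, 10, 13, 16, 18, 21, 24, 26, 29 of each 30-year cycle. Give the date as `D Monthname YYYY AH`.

16 Jumada al-Thani 1304 AH

Counting 15 days forward from JDN 2410328 reaches JDN 2410343, which is 16 Jumada al-Thani 1304 AH.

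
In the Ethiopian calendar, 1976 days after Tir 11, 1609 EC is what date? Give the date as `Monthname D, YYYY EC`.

JDN of Tir 11, 1609 EC = 2311673.
2311673 + 1976 = 2313649.
JDN 2313649 in the Ethiopian calendar is Sene 11, 1614 EC.

Sene 11, 1614 EC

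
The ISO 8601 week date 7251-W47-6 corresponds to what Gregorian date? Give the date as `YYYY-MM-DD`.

ISO week 1 of 7251 is the week containing the first Thursday of 7251.
Week 47, day 6 (Saturday) lands on 7251-11-25.

7251-11-25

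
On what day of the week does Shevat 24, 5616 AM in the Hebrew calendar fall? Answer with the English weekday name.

Thursday

In the Gregorian calendar this is 31 January 1856 (JDN 2398980).
JDN 2398980 mod 7 = 3, and JDN 0 was a Monday, so this is a Thursday.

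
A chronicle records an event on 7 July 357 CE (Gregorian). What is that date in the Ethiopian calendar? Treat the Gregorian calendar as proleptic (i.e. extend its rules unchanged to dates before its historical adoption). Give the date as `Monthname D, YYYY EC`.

Hamle 12, 349 EC

Julian Day Number of the source date = 1851639.
Converting JDN 1851639 to the Ethiopian calendar gives 12 Hamle 349 EC.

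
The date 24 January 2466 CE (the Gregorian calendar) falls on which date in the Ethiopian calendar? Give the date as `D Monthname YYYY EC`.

13 Tir 2458 EC

Both dates share Julian Day Number 2621772; in the Ethiopian calendar that is 13 Tir 2458 EC.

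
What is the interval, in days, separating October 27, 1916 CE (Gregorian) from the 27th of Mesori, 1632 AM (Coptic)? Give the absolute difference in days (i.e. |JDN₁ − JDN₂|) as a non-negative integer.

JDN of the first date = 2421164.
JDN of the second date = 2421109.
|2421109 − 2421164| = 55.

55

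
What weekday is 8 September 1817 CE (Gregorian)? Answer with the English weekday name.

2384956 ≡ 0 (mod 7); counting from Monday = 0 gives Monday.

Monday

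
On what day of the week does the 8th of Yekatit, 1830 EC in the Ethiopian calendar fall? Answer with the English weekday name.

Wednesday

In the Gregorian calendar this is 14 February 1838 (JDN 2392420).
2392420 ≡ 2 (mod 7); counting from Monday = 0 gives Wednesday.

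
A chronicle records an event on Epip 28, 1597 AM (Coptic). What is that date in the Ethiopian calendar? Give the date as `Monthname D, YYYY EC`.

Julian Day Number of the source date = 2408296.
Converting JDN 2408296 to the Ethiopian calendar gives 28 Hamle 1873 EC.

Hamle 28, 1873 EC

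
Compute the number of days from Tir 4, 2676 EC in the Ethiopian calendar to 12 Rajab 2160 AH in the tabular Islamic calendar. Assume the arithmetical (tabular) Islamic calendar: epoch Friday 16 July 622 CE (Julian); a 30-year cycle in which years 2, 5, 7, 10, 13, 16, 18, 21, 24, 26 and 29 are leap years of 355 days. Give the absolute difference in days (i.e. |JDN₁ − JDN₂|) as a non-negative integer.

12318

JDN of the first date = 2701388.
JDN of the second date = 2713706.
|2713706 − 2701388| = 12318.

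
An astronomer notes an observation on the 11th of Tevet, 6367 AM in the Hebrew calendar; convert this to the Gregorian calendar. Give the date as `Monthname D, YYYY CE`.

January 2, 2607 CE

Julian Day Number of the source date = 2673248.
Converting JDN 2673248 to the Gregorian calendar gives 2 January 2607 CE.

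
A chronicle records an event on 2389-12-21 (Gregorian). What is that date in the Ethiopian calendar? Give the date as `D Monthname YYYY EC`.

Both dates share Julian Day Number 2593979; in the Ethiopian calendar that is 9 Tahsas 2382 EC.

9 Tahsas 2382 EC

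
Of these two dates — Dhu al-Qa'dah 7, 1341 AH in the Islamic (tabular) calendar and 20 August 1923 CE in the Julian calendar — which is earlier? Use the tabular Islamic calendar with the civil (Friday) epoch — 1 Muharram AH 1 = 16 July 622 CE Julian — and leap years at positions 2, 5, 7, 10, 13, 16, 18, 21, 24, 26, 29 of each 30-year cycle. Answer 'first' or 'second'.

Converting both to JDN: 2423592 vs 2423665; the smaller is the first.

first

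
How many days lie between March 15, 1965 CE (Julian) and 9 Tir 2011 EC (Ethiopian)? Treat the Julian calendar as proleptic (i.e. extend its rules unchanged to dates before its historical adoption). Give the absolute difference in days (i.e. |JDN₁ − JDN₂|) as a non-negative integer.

19653

JDN of the first date = 2438848.
JDN of the second date = 2458501.
|2458501 − 2438848| = 19653.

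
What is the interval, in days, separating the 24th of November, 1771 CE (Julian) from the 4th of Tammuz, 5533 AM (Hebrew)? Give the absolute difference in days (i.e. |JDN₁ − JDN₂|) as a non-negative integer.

First date → JDN 2368243; second date → JDN 2368811.
The interval is |2368243 − 2368811| = 568 days.

568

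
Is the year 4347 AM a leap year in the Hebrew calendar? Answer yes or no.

no

Hebrew year 4347 is year 15 of its 19-year Metonic cycle; leap years are at positions 3, 6, 8, 11, 14, 17, 19, so it is a common year (12 months).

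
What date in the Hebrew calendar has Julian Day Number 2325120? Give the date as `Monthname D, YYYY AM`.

Cheshvan 20, 5414 AM

The Gregorian equivalent of JDN 2325120 is 10 November 1653.
In the Hebrew calendar that day is Cheshvan 20, 5414 AM.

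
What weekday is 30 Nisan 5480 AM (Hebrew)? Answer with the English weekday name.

Wednesday

Equivalently 8 May 1720 Gregorian, JDN 2349405.
JDN 2349405 mod 7 = 2, and JDN 0 was a Monday, so this is a Wednesday.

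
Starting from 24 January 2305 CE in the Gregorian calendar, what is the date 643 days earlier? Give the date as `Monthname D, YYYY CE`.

Counting 643 days back from JDN 2562967 reaches JDN 2562324, which is April 22, 2303 CE.

April 22, 2303 CE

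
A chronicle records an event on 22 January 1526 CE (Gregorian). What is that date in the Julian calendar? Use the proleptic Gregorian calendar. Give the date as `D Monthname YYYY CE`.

The Julian–Gregorian offset here is 10 days (Julian trailing).
22 January 1526 Gregorian − 10 days → 12 January 1526 Julian.

12 January 1526 CE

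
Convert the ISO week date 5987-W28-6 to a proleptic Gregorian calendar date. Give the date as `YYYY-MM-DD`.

5987-07-11

ISO week 1 of 5987 is the week containing the first Thursday of 5987.
Week 28, day 6 (Saturday) lands on 5987-07-11.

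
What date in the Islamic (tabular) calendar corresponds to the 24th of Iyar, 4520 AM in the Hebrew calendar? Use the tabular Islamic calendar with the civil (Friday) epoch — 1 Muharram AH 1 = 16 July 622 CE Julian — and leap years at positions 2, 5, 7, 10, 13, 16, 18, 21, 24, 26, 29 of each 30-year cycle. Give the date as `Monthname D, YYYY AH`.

Julian Day Number of the source date = 1998782.
Converting JDN 1998782 to the tabular Islamic calendar gives 23 Muharram 143 AH.

Muharram 23, 143 AH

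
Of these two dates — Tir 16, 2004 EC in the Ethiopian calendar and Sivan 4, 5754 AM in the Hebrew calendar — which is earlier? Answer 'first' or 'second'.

second

First date → JDN 2455952; second date → JDN 2449487.
JDN 2449487 < JDN 2455952, so the second date is earlier.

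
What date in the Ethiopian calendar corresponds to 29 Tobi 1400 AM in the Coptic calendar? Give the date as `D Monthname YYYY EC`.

The source date corresponds to 4 February 1684 in the Gregorian calendar (JDN 2336163).
That day falls on 29 Tir 1676 EC in the Ethiopian calendar.

29 Tir 1676 EC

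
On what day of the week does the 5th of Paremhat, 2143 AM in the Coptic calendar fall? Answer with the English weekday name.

Wednesday

In the Gregorian calendar this is 17 March 2427 (JDN 2607579).
JDN 2607579 mod 7 = 2, and JDN 0 was a Monday, so this is a Wednesday.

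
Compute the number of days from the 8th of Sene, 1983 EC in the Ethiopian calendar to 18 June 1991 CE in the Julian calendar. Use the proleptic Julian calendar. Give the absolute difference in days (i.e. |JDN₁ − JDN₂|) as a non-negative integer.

First date → JDN 2448423; second date → JDN 2448439.
The interval is |2448423 − 2448439| = 16 days.

16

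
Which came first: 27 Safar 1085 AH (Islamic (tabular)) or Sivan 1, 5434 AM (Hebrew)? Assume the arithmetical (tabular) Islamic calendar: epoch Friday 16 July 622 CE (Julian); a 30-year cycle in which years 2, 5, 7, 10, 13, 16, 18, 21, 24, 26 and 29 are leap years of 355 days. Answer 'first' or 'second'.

first

Converting both to JDN: 2332629 vs 2332632; the smaller is the first.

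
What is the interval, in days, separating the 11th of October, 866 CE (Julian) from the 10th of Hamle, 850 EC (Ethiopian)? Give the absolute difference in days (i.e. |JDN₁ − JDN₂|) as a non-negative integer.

3021

First date → JDN 2037648; second date → JDN 2034627.
The interval is |2037648 − 2034627| = 3021 days.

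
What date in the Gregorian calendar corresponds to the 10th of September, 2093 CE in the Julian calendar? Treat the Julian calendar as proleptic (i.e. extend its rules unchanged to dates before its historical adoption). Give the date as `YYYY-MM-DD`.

2093-09-23

At this point the Julian calendar is 13 days behind the Gregorian.
10 September 2093 Julian + 13 days → 23 September 2093 Gregorian.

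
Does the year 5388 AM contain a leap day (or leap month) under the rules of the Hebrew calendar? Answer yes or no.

yes

Hebrew year 5388 is year 11 of its 19-year Metonic cycle; leap years are at positions 3, 6, 8, 11, 14, 17, 19, so it is a leap year (13 months).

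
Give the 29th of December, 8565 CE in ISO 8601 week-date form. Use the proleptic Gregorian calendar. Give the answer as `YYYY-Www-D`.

8565-W52-7

The weekday is Sunday (ISO weekday 7).
That Sunday belongs to ISO week 52 of ISO year 8565.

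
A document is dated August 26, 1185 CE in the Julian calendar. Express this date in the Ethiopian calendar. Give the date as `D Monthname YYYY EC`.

Both dates share Julian Day Number 2154117; in the Ethiopian calendar that is 3 Pagume 1177 EC.

3 Pagume 1177 EC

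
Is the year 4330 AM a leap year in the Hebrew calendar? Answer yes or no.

yes

Hebrew year 4330 is year 17 of its 19-year Metonic cycle; leap years are at positions 3, 6, 8, 11, 14, 17, 19, so it is a leap year (13 months).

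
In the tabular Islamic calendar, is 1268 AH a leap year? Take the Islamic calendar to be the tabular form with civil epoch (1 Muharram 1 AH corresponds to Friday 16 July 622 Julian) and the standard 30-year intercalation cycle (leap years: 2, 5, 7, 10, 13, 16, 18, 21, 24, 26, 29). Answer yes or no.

no

Year 1268 AH is year 8 of its 30-year cycle; leap positions are 2, 5, 7, 10, 13, 16, 18, 21, 24, 26, 29, so it is a common year (354 days).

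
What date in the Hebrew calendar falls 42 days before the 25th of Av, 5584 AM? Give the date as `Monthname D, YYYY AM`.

Tammuz 12, 5584 AM

Counting 42 days back from JDN 2387493 reaches JDN 2387451, which is Tammuz 12, 5584 AM.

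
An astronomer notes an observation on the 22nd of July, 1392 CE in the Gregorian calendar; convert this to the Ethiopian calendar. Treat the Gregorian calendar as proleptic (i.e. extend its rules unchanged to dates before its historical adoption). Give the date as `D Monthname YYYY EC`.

Both dates share Julian Day Number 2229681; in the Ethiopian calendar that is 20 Hamle 1384 EC.

20 Hamle 1384 EC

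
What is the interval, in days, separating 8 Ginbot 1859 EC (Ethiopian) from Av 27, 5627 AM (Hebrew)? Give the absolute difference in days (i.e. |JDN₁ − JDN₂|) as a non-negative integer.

JDN of the first date = 2403102.
JDN of the second date = 2403207.
|2403207 − 2403102| = 105.

105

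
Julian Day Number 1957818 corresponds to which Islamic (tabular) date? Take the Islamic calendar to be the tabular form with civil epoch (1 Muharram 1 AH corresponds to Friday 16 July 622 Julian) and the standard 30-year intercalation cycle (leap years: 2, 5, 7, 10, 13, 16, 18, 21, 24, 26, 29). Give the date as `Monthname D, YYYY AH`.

Jumada al-Thani 17, 27 AH

The proleptic Gregorian equivalent of JDN 1957818 is 22 March 648.
In the tabular Islamic calendar that day is Jumada al-Thani 17, 27 AH.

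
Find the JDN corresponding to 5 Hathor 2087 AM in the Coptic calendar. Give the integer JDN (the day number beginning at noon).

2587005

In the Gregorian calendar the same day is 17 November 2370.
JDN 2299161 is 15 October 1582 CE (Gregorian); the target day is +287844 days from there, so JDN = 2587005.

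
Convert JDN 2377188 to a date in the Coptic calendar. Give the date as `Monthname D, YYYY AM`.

Pashons 26, 1512 AM

JDN 2377188 is 1 June 1796 in the Gregorian calendar.
In the Coptic calendar that day is Pashons 26, 1512 AM.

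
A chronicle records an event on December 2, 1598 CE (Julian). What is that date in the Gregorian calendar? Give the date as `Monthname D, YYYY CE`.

December 12, 1598 CE

At this point the Julian calendar is 10 days behind the Gregorian.
2 December 1598 Julian + 10 days → 12 December 1598 Gregorian.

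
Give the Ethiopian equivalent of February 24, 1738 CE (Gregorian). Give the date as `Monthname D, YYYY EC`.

Both dates share Julian Day Number 2355906; in the Ethiopian calendar that is 19 Yekatit 1730 EC.

Yekatit 19, 1730 EC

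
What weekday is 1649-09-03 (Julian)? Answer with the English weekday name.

This is JDN 2323601 (13 September 1649 Gregorian).
JDN 2323601 mod 7 = 0, and JDN 0 was a Monday, so this is a Monday.

Monday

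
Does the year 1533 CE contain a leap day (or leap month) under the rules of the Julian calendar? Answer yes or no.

no

1533 mod 4 = 1, so it is a common year in the Julian calendar.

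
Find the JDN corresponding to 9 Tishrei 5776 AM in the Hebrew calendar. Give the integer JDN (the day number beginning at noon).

2457288

Equivalently 22 September 2015 (Gregorian).
JDN 2400001 is 17 November 1858 CE (Gregorian), MJD 0; the target day is +57287 days from there, so JDN = 2457288.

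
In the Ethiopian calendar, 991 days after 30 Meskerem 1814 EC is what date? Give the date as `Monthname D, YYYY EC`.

The starting date is JDN 2386448; 2386448 + 991 = 2387439.
JDN 2387439 corresponds to Sene 20, 1816 EC.

Sene 20, 1816 EC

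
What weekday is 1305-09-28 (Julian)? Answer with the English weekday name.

Tuesday

This is JDN 2197980 (6 October 1305 Gregorian).
2197980 ≡ 1 (mod 7); counting from Monday = 0 gives Tuesday.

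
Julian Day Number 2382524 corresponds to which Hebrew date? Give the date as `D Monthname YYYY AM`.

JDN 2382524 is 11 January 1811 in the Gregorian calendar.
In the Hebrew calendar that day is 15 Tevet 5571 AM.

15 Tevet 5571 AM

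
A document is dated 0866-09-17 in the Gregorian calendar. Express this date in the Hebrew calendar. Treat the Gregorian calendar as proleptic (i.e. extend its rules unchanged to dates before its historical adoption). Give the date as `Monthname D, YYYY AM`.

Elul 29, 4626 AM

Julian Day Number of the source date = 2037620.
Converting JDN 2037620 to the Hebrew calendar gives 29 Elul 4626 AM.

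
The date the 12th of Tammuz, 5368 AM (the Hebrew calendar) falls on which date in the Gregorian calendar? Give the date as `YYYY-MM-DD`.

1608-06-26

Both dates share Julian Day Number 2308547; in the Gregorian calendar that is 26 June 1608 CE.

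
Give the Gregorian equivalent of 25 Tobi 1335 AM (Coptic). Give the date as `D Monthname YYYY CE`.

30 January 1619 CE

Both dates share Julian Day Number 2312417; in the Gregorian calendar that is 30 January 1619 CE.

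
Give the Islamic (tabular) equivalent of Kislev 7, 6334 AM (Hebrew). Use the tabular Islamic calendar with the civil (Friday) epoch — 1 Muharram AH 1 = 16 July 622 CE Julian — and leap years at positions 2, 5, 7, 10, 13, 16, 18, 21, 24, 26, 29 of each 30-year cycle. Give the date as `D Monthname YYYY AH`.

Both dates share Julian Day Number 2661165; in the tabular Islamic calendar that is 6 Rabi' al-Thani 2012 AH.

6 Rabi' al-Thani 2012 AH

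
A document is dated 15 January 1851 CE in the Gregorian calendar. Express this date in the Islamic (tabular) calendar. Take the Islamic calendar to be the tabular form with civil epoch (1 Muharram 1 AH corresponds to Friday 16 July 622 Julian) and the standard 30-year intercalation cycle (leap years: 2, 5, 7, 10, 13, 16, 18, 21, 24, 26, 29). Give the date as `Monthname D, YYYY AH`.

Rabi' al-Awwal 12, 1267 AH

Julian Day Number of the source date = 2397138.
Converting JDN 2397138 to the tabular Islamic calendar gives 12 Rabi' al-Awwal 1267 AH.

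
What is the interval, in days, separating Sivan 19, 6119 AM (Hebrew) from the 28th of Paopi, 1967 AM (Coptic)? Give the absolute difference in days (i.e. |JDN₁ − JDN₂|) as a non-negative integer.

39665

First date → JDN 2582833; second date → JDN 2543168.
The interval is |2582833 − 2543168| = 39665 days.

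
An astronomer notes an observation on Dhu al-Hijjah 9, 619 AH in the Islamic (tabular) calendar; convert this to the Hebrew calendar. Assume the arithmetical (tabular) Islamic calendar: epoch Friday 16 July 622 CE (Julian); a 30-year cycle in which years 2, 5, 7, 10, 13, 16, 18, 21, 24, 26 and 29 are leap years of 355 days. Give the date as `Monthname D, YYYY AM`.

Both dates share Julian Day Number 2167772; in the Hebrew calendar that is 11 Shevat 4983 AM.

Shevat 11, 4983 AM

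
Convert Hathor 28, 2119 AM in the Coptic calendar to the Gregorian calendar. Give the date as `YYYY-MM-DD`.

Julian Day Number of the source date = 2598716.
Converting JDN 2598716 to the Gregorian calendar gives 10 December 2402 CE.

2402-12-10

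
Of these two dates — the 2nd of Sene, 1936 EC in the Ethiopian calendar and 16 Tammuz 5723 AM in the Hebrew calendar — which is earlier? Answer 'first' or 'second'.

first

First date → JDN 2431251; second date → JDN 2438219.
JDN 2431251 < JDN 2438219, so the first date is earlier.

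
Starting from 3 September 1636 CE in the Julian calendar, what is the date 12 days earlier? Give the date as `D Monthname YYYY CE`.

The starting date is JDN 2318853; 2318853 − 12 = 2318841.
JDN 2318841 corresponds to 22 August 1636 CE.

22 August 1636 CE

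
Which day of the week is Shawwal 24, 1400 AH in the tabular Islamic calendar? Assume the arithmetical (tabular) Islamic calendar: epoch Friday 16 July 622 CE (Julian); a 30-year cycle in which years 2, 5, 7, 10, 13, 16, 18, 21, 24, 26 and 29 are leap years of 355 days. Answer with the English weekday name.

Friday

In the Gregorian calendar this is 5 September 1980 (JDN 2444488).
2444488 ≡ 4 (mod 7); counting from Monday = 0 gives Friday.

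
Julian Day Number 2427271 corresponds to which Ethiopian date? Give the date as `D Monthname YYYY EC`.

10 Hamle 1925 EC

JDN 2427271 is 17 July 1933 in the Gregorian calendar.
In the Ethiopian calendar that day is 10 Hamle 1925 EC.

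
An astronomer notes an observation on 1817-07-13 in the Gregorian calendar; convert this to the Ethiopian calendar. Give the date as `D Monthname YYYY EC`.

7 Hamle 1809 EC

Julian Day Number of the source date = 2384899.
Converting JDN 2384899 to the Ethiopian calendar gives 7 Hamle 1809 EC.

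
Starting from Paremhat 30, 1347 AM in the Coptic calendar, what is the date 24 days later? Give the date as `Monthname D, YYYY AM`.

Parmouti 24, 1347 AM

Counting 24 days forward from JDN 2316865 reaches JDN 2316889, which is Parmouti 24, 1347 AM.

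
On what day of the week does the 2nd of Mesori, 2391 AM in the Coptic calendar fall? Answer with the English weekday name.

Equivalently 13 August 2675 Gregorian, JDN 2698308.
JDN 2698308 mod 7 = 4, and JDN 0 was a Monday, so this is a Friday.

Friday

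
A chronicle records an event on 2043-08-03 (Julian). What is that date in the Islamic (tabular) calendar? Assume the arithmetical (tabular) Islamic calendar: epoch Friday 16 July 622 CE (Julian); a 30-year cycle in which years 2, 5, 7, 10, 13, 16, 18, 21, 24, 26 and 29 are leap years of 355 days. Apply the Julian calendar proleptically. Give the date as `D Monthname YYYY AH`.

Julian Day Number of the source date = 2467478.
Converting JDN 2467478 to the tabular Islamic calendar gives 10 Ramadan 1465 AH.

10 Ramadan 1465 AH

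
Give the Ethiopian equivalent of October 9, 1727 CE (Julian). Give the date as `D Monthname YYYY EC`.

11 Tikimt 1720 EC

Julian Day Number of the source date = 2352126.
Converting JDN 2352126 to the Ethiopian calendar gives 11 Tikimt 1720 EC.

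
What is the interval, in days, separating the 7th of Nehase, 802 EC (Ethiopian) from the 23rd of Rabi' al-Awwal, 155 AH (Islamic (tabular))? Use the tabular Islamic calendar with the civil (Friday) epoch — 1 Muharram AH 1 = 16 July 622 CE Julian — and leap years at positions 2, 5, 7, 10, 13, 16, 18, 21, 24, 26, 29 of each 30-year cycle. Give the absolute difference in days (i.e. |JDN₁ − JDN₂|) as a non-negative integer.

JDN of the first date = 2017122.
JDN of the second date = 2003093.
|2003093 − 2017122| = 14029.

14029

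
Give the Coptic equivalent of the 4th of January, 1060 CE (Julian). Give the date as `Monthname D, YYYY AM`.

Tobi 8, 776 AM

Both dates share Julian Day Number 2108226; in the Coptic calendar that is 8 Tobi 776 AM.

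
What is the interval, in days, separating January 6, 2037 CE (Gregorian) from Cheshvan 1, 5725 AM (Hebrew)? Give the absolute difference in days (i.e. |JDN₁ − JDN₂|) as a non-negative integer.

JDN of the first date = 2465065.
JDN of the second date = 2438676.
|2438676 − 2465065| = 26389.

26389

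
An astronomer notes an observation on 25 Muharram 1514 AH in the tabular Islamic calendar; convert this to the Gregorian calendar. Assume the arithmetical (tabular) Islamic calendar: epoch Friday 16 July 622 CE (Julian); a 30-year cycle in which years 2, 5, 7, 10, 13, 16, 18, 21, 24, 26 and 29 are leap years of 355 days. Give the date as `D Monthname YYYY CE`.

23 July 2090 CE

Both dates share Julian Day Number 2484621; in the Gregorian calendar that is 23 July 2090 CE.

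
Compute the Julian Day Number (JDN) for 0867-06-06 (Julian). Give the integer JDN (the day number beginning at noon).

2037886

In the proleptic Gregorian calendar the same day is 10 June 867.
JDN 2299161 is 15 October 1582 CE (Gregorian); the target day is −261275 days from there, so JDN = 2037886.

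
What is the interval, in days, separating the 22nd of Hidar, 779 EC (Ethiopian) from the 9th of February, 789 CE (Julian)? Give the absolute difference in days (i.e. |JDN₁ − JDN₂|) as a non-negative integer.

First date → JDN 2008466; second date → JDN 2009280.
The interval is |2008466 − 2009280| = 814 days.

814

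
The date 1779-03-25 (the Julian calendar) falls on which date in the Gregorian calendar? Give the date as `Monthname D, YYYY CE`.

April 5, 1779 CE

At this point the Julian calendar is 11 days behind the Gregorian.
25 March 1779 Julian + 11 days → 5 April 1779 Gregorian.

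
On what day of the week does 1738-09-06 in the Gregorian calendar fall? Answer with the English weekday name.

Saturday

JDN 2356100 mod 7 = 5, and JDN 0 was a Monday, so this is a Saturday.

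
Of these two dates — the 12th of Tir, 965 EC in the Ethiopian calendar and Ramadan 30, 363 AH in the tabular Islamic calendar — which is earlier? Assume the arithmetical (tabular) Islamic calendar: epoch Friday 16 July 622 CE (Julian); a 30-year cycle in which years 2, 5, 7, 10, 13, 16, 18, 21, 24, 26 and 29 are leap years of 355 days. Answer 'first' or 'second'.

first

First date → JDN 2076453; second date → JDN 2076986.
JDN 2076453 < JDN 2076986, so the first date is earlier.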